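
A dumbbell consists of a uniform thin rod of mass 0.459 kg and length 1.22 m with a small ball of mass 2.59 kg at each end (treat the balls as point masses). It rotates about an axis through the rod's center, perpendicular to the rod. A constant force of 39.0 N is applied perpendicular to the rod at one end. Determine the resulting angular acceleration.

I_rod = (1/12)ML² = (1/12)(0.459)(1.22)² = 0.05693 kg·m².
I_balls = 2·m·(L/2)² = 2(2.59)(0.6100)² = 1.927 kg·m².
Total I = 1.984 kg·m².
τ = F·(L/2) = (39.0)(0.610) = 23.79 N·m.
α = τ/I = 23.79/1.984 = 11.99 rad/s².

α ≈ 12.0 rad/s²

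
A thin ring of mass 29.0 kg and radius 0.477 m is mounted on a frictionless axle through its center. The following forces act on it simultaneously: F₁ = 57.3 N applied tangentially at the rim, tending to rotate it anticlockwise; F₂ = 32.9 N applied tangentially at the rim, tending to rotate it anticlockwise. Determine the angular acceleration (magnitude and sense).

α ≈ 6.52 rad/s², anticlockwise

I = MR² = (29.0)(0.477)² = 6.598 kg·m².
Taking anticlockwise as positive: τ₁ = +(57.3)(0.477) = +27.33 N·m; τ₂ = +(32.9)(0.477) = +15.69 N·m.
Net torque τ = 43.03 N·m.
α = τ/I = 43.03/6.598 = 6.521 rad/s².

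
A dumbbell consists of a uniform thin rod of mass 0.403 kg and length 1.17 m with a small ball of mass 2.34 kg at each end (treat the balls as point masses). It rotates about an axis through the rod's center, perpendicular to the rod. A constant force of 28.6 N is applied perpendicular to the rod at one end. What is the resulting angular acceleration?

I_rod = (1/12)ML² = (1/12)(0.403)(1.17)² = 0.04597 kg·m².
I_balls = 2·m·(L/2)² = 2(2.34)(0.5850)² = 1.602 kg·m².
Total I = 1.648 kg·m².
τ = F·(L/2) = (28.6)(0.585) = 16.73 N·m.
α = τ/I = 16.73/1.648 = 10.15 rad/s².

α ≈ 10.2 rad/s²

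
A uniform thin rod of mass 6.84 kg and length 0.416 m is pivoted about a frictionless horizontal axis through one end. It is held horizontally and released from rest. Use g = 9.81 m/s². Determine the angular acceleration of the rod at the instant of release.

About the pivot, I = (1/3)ML² = (1/3)(6.84)(0.416)² = 0.3946 kg·m².
The weight acts at the center, a distance L/2 = 0.2080 m from the pivot; τ = Mg(L/2) = 13.96 N·m.
α = τ/I = 13.96/0.3946 = 35.37 rad/s².

α ≈ 35.4 rad/s²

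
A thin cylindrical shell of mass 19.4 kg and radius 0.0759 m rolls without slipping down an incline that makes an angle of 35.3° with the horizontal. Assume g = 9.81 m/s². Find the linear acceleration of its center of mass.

Translation along the incline: Mg sinθ − f = Ma.
Rotation about the center: fR = Iα with I = MR². No-slip gives a = αR, so f = (I/R²)a = M a.
Substituting: Mg sinθ = (1 + 1.000)Ma, so a = g sinθ/(1 + 1.000) = (9.81) sin 35.3° / 2.000 = 2.834 m/s².

a ≈ 2.83 m/s²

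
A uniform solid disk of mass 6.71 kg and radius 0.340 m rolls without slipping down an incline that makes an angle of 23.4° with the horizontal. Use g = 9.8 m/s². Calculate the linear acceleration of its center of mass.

a ≈ 2.59 m/s²

Translation along the incline: Mg sinθ − f = Ma.
Rotation about the center: fR = Iα with I = ½MR². No-slip gives a = αR, so f = (I/R²)a = (1/2)M a.
Substituting: Mg sinθ = (1 + 0.5000)Ma, so a = g sinθ/(1 + 0.5000) = (9.8) sin 23.4° / 1.500 = 2.595 m/s².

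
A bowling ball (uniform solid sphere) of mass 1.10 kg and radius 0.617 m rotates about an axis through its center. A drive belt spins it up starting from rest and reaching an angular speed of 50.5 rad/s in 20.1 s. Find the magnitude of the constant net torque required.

τ ≈ 0.421 N·m

I = (2/5)MR² = (2/5)(1.10)(0.617)² = 0.1675 kg·m².
α = Δω/Δt = (50.5 − 0)/20.1 = 2.512 rad/s².
τ = Iα = (0.1675)(2.512) = 0.4208 N·m.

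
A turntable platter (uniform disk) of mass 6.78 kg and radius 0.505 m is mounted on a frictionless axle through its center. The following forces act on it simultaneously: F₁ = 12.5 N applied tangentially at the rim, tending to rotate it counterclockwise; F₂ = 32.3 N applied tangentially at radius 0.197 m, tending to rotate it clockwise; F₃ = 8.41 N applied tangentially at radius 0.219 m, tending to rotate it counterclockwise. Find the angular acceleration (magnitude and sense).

I = ½MR² = (1/2)(6.78)(0.505)² = 0.8645 kg·m².
Taking counterclockwise as positive: τ₁ = +(12.5)(0.505) = +6.312 N·m; τ₂ = −(32.3)(0.197) = −6.363 N·m; τ₃ = +(8.41)(0.219) = +1.842 N·m.
Net torque τ = 1.791 N·m.
α = τ/I = 1.791/0.8645 = 2.072 rad/s².

α ≈ 2.07 rad/s², counterclockwise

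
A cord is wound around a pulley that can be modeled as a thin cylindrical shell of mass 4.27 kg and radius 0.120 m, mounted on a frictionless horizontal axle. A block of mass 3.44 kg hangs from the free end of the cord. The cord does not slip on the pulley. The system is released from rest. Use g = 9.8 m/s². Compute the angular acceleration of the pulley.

I = MR² = (4.27)(0.120)² = 0.06149 kg·m².
Block: mg − T = ma. Pulley: TR = Iα. No-slip: a = αR, so T = (I/R²)a = 4.270·a.
Then mg = (m + 4.270)a, so a = (3.44)(9.8)/(3.44 + 4.270) = 4.373 m/s².
α = a/R = 4.373/0.120 = 36.44 rad/s².

α ≈ 36.4 rad/s²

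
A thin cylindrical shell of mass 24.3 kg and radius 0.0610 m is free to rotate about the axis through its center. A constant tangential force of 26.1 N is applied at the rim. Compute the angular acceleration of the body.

α ≈ 17.6 rad/s²

I = MR² = (24.3)(0.0610)² = 0.09042 kg·m².
τ = F R = (26.1)(0.0610) = 1.592 N·m.
Newton's second law for rotation, τ = Iα, gives α = τ/I = 1.592/0.09042 = 17.61 rad/s².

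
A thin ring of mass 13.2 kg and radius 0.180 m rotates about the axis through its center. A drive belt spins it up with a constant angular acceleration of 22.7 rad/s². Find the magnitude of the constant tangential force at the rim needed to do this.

I = MR² = (13.2)(0.180)² = 0.4277 kg·m².
The required torque is τ = Iα = (0.4277)(22.70) = 9.708 N·m.
A tangential force at the rim gives τ = FR, so F = τ/R = 9.708/0.180 = 53.94 N.

F ≈ 53.9 N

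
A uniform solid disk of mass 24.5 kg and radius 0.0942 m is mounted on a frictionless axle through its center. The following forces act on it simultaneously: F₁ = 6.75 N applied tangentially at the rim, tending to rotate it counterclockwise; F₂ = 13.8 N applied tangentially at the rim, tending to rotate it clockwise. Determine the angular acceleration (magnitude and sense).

α ≈ 6.11 rad/s², clockwise

I = ½MR² = (1/2)(24.5)(0.0942)² = 0.1087 kg·m².
Taking counterclockwise as positive: τ₁ = +(6.75)(0.0942) = +0.6359 N·m; τ₂ = −(13.8)(0.0942) = −1.300 N·m.
Net torque τ = -0.6641 N·m.
α = τ/I = -0.6641/0.1087 = -6.109 rad/s².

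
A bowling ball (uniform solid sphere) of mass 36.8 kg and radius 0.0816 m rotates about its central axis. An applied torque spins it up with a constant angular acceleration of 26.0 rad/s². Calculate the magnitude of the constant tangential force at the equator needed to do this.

I = (2/5)MR² = (2/5)(36.8)(0.0816)² = 0.09801 kg·m².
The required torque is τ = Iα = (0.09801)(26.00) = 2.548 N·m.
A tangential force at the equator gives τ = FR, so F = τ/R = 2.548/0.0816 = 31.23 N.

F ≈ 31.2 N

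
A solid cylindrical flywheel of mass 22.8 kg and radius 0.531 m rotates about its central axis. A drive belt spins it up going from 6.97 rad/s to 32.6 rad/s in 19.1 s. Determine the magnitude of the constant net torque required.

τ ≈ 4.31 N·m

I = ½MR² = (1/2)(22.8)(0.531)² = 3.214 kg·m².
α = Δω/Δt = (32.6 − 6.97)/19.1 = 1.342 rad/s².
τ = Iα = (3.214)(1.342) = 4.313 N·m.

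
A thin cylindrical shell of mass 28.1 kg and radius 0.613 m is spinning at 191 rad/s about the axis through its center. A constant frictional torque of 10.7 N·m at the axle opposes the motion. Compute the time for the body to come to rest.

t ≈ 188 s

I = MR² = (28.1)(0.613)² = 10.56 kg·m².
The net torque has magnitude 10.7 N·m, opposing ω.
|α| = τ/I = 10.70/10.56 = 1.013 rad/s² (deceleration).
0 = ω₀ − |α|t ⇒ t = ω₀/|α| = 191/1.013 = 188.5 s.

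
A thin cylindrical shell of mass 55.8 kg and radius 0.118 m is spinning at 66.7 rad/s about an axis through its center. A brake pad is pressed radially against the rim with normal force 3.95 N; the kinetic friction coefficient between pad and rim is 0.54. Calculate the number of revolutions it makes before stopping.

≈ 1090 revolutions

I = MR² = (55.8)(0.118)² = 0.7770 kg·m².
Friction force f = μN = (0.54)(3.95) = 2.133 N at the rim; torque magnitude τ = fR = 0.2517 N·m, opposing ω.
|α| = τ/I = 0.2517/0.7770 = 0.3239 rad/s² (deceleration).
ω² = ω₀² − 2|α|θ with ω = 0 ⇒ θ = ω₀²/(2|α|) = 6867 rad = 1093 rev.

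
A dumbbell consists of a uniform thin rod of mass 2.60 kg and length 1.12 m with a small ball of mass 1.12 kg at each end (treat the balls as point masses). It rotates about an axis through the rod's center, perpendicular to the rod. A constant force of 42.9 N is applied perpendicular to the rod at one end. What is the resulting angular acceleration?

I_rod = (1/12)ML² = (1/12)(2.60)(1.12)² = 0.2718 kg·m².
I_balls = 2·m·(L/2)² = 2(1.12)(0.5600)² = 0.7025 kg·m².
Total I = 0.9743 kg·m².
τ = F·(L/2) = (42.9)(0.560) = 24.02 N·m.
α = τ/I = 24.02/0.9743 = 24.66 rad/s².

α ≈ 24.7 rad/s²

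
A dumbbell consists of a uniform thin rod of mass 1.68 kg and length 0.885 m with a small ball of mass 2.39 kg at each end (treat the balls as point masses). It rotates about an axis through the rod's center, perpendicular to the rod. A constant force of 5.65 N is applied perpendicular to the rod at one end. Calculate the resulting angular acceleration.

I_rod = (1/12)ML² = (1/12)(1.68)(0.885)² = 0.1097 kg·m².
I_balls = 2·m·(L/2)² = 2(2.39)(0.4425)² = 0.9360 kg·m².
Total I = 1.046 kg·m².
τ = F·(L/2) = (5.65)(0.443) = 2.500 N·m.
α = τ/I = 2.500/1.046 = 2.391 rad/s².

α ≈ 2.39 rad/s²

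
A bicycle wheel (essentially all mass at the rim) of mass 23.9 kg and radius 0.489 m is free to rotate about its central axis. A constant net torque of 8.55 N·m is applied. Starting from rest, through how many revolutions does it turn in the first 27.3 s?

I = MR² = (23.9)(0.489)² = 5.715 kg·m².
α = τ/I = 8.55/5.715 = 1.496 rad/s².
θ = ½αt² = ½(1.496)(27.3)² = 557.5 rad.
Revolutions = θ/(2π) = 88.73.

≈ 88.7 revolutions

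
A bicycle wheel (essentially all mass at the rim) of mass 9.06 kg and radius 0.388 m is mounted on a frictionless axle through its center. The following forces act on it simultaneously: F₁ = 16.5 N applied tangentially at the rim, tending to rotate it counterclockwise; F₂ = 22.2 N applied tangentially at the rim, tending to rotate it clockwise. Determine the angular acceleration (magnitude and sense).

α ≈ 1.62 rad/s², clockwise

I = MR² = (9.06)(0.388)² = 1.364 kg·m².
Taking counterclockwise as positive: τ₁ = +(16.5)(0.388) = +6.402 N·m; τ₂ = −(22.2)(0.388) = −8.614 N·m.
Net torque τ = -2.212 N·m.
α = τ/I = -2.212/1.364 = -1.621 rad/s².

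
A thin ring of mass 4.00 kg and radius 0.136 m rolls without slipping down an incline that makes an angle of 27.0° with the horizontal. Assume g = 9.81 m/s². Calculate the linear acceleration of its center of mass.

a ≈ 2.23 m/s²

Translation along the incline: Mg sinθ − f = Ma.
Rotation about the center: fR = Iα with I = MR². No-slip gives a = αR, so f = (I/R²)a = M a.
Substituting: Mg sinθ = (1 + 1.000)Ma, so a = g sinθ/(1 + 1.000) = (9.81) sin 27.0° / 2.000 = 2.227 m/s².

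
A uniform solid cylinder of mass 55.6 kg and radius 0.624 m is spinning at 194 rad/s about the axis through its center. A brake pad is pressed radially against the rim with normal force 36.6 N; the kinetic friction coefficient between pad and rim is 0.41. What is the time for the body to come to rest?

I = ½MR² = (1/2)(55.6)(0.624)² = 10.82 kg·m².
Friction force f = μN = (0.41)(36.6) = 15.01 N at the rim; torque magnitude τ = fR = 9.364 N·m, opposing ω.
|α| = τ/I = 9.364/10.82 = 0.8650 rad/s² (deceleration).
0 = ω₀ − |α|t ⇒ t = ω₀/|α| = 194/0.8650 = 224.3 s.

t ≈ 224 s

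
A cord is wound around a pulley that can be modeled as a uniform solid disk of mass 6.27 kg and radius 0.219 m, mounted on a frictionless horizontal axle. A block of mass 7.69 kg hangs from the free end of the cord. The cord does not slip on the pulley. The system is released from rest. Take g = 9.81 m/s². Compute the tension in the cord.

I = ½MR² = (1/2)(6.27)(0.219)² = 0.1504 kg·m².
Block: mg − T = ma. Pulley: TR = Iα. No-slip: a = αR, so T = (I/R²)a = 3.135·a.
Then mg = (m + 3.135)a, so a = (7.69)(9.81)/(7.69 + 3.135) = 6.969 m/s².
T = 3.135·a = 21.85 N.

T ≈ 21.8 N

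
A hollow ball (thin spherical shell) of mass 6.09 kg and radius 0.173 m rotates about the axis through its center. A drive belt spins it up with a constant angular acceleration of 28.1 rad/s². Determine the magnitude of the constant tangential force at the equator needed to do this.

I = (2/3)MR² = (2/3)(6.09)(0.173)² = 0.1215 kg·m².
The required torque is τ = Iα = (0.1215)(28.10) = 3.414 N·m.
A tangential force at the equator gives τ = FR, so F = τ/R = 3.414/0.173 = 19.74 N.

F ≈ 19.7 N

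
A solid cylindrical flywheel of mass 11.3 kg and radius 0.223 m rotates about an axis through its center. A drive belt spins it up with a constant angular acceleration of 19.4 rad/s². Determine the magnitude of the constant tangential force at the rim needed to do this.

I = ½MR² = (1/2)(11.3)(0.223)² = 0.2810 kg·m².
The required torque is τ = Iα = (0.2810)(19.40) = 5.451 N·m.
A tangential force at the rim gives τ = FR, so F = τ/R = 5.451/0.223 = 24.44 N.

F ≈ 24.4 N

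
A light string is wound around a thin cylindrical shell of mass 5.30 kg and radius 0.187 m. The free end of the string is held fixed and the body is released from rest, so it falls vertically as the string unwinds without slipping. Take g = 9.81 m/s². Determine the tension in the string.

T ≈ 26.0 N

Translation: Mg − T = Ma. Rotation about the center: TR = Iα with I = MR².
With a = αR: T = (I/R²)a = M a, so Mg = (1 + 1.000)Ma.
a = g/(1 + 1.000) = 9.81/2.000 = 4.905 m/s².
T = 1.000·M·a = (1.000)(5.30)(4.905) = 26.00 N.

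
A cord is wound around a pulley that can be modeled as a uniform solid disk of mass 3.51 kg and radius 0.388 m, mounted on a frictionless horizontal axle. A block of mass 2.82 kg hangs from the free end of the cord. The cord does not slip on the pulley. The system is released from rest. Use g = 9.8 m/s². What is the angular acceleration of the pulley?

I = ½MR² = (1/2)(3.51)(0.388)² = 0.2642 kg·m².
Block: mg − T = ma. Pulley: TR = Iα. No-slip: a = αR, so T = (I/R²)a = 1.755·a.
Then mg = (m + 1.755)a, so a = (2.82)(9.8)/(2.82 + 1.755) = 6.041 m/s².
α = a/R = 6.041/0.388 = 15.57 rad/s².

α ≈ 15.6 rad/s²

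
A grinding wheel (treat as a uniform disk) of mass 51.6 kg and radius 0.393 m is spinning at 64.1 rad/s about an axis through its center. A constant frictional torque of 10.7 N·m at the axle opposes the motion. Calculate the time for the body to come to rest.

I = ½MR² = (1/2)(51.6)(0.393)² = 3.985 kg·m².
The net torque has magnitude 10.7 N·m, opposing ω.
|α| = τ/I = 10.70/3.985 = 2.685 rad/s² (deceleration).
0 = ω₀ − |α|t ⇒ t = ω₀/|α| = 64.1/2.685 = 23.87 s.

t ≈ 23.9 s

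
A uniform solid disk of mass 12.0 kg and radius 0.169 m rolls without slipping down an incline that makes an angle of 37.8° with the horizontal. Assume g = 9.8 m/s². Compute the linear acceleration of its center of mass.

a ≈ 4.00 m/s²

Translation along the incline: Mg sinθ − f = Ma.
Rotation about the center: fR = Iα with I = ½MR². No-slip gives a = αR, so f = (I/R²)a = (1/2)M a.
Substituting: Mg sinθ = (1 + 0.5000)Ma, so a = g sinθ/(1 + 0.5000) = (9.8) sin 37.8° / 1.500 = 4.004 m/s².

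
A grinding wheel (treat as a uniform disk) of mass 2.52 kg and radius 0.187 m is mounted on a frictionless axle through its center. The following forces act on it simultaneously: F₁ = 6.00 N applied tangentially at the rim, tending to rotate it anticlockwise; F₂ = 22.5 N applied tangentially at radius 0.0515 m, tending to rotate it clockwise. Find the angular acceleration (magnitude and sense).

α ≈ 0.834 rad/s², clockwise

I = ½MR² = (1/2)(2.52)(0.187)² = 0.04406 kg·m².
Taking anticlockwise as positive: τ₁ = +(6.00)(0.187) = +1.122 N·m; τ₂ = −(22.5)(0.0515) = −1.159 N·m.
Net torque τ = -0.03675 N·m.
α = τ/I = -0.03675/0.04406 = -0.8341 rad/s².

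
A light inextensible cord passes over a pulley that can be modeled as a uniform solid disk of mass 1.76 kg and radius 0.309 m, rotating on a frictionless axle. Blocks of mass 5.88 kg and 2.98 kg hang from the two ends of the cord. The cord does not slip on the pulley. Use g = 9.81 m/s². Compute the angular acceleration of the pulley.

I = ½MR² = (1/2)(1.76)(0.309)² = 0.08402 kg·m².
Heavier block: m₁g − T₁ = m₁a. Lighter block: T₂ − m₂g = m₂a.
Pulley: (T₁ − T₂)R = Iα = I(a/R), so T₁ − T₂ = (I/R²)a = (1/2)M_p a = 0.8800·a.
Adding the three: (m₁ − m₂)g = (m₁ + m₂ + 0.8800)a, so a = (5.88 − 2.98)(9.81)/(5.88 + 2.98 + 0.8800) = 2.921 m/s².
α = a/R = 2.921/0.309 = 9.453 rad/s².

α ≈ 9.45 rad/s²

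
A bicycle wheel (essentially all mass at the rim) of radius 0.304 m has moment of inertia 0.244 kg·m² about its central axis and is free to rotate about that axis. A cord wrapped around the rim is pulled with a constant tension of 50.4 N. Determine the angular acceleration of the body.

τ = F R = (50.4)(0.304) = 15.32 N·m.
Newton's second law for rotation, τ = Iα, gives α = τ/I = 15.32/0.2440 = 62.79 rad/s².

α ≈ 62.8 rad/s²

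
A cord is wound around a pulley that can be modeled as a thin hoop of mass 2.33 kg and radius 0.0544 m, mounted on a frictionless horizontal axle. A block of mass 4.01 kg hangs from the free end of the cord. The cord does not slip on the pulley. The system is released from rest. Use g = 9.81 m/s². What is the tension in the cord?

I = MR² = (2.33)(0.0544)² = 0.006895 kg·m².
Block: mg − T = ma. Pulley: TR = Iα. No-slip: a = αR, so T = (I/R²)a = 2.330·a.
Then mg = (m + 2.330)a, so a = (4.01)(9.81)/(4.01 + 2.330) = 6.205 m/s².
T = 2.330·a = 14.46 N.

T ≈ 14.5 N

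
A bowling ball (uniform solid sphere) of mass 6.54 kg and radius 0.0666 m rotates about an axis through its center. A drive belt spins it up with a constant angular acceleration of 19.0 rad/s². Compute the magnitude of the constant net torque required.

I = (2/5)MR² = (2/5)(6.54)(0.0666)² = 0.01160 kg·m².
τ = Iα = (0.01160)(19.00) = 0.2205 N·m.

τ ≈ 0.220 N·m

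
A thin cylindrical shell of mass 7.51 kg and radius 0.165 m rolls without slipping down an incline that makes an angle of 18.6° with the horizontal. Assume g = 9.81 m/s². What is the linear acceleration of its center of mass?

Translation along the incline: Mg sinθ − f = Ma.
Rotation about the center: fR = Iα with I = MR². No-slip gives a = αR, so f = (I/R²)a = M a.
Substituting: Mg sinθ = (1 + 1.000)Ma, so a = g sinθ/(1 + 1.000) = (9.81) sin 18.6° / 2.000 = 1.564 m/s².

a ≈ 1.56 m/s²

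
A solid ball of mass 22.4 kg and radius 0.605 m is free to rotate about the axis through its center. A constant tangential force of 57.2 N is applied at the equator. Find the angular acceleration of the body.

α ≈ 10.6 rad/s²

I = (2/5)MR² = (2/5)(22.4)(0.605)² = 3.280 kg·m².
τ = F R = (57.2)(0.605) = 34.61 N·m.
Newton's second law for rotation, τ = Iα, gives α = τ/I = 34.61/3.280 = 10.55 rad/s².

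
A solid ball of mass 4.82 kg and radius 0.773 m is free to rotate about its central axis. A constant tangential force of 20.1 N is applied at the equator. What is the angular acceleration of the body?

I = (2/5)MR² = (2/5)(4.82)(0.773)² = 1.152 kg·m².
τ = F R = (20.1)(0.773) = 15.54 N·m.
From τ = Iα: α = 15.54/1.152 = 13.49 rad/s².

α ≈ 13.5 rad/s²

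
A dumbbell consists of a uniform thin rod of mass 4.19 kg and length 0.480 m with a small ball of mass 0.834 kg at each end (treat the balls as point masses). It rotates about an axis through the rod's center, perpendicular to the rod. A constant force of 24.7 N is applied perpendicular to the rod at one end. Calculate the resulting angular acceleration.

I_rod = (1/12)ML² = (1/12)(4.19)(0.480)² = 0.08045 kg·m².
I_balls = 2·m·(L/2)² = 2(0.834)(0.2400)² = 0.09608 kg·m².
Total I = 0.1765 kg·m².
τ = F·(L/2) = (24.7)(0.240) = 5.928 N·m.
α = τ/I = 5.928/0.1765 = 33.58 rad/s².

α ≈ 33.6 rad/s²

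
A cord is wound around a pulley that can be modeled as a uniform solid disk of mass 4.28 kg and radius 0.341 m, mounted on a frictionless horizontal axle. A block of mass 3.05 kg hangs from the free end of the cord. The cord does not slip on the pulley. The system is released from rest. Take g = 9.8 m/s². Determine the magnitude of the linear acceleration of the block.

I = ½MR² = (1/2)(4.28)(0.341)² = 0.2488 kg·m².
Block: mg − T = ma. Pulley: TR = Iα. No-slip: a = αR, so T = (I/R²)a = 2.140·a.
Then mg = (m + 2.140)a, so a = (3.05)(9.8)/(3.05 + 2.140) = 5.759 m/s².

a ≈ 5.76 m/s²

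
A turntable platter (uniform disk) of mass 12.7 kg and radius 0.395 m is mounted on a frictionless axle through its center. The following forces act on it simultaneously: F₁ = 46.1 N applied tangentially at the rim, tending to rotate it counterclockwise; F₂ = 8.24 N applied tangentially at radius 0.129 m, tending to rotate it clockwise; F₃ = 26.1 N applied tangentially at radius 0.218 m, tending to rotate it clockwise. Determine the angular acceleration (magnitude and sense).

α ≈ 11.6 rad/s², counterclockwise

I = ½MR² = (1/2)(12.7)(0.395)² = 0.9908 kg·m².
Taking counterclockwise as positive: τ₁ = +(46.1)(0.395) = +18.21 N·m; τ₂ = −(8.24)(0.129) = −1.063 N·m; τ₃ = −(26.1)(0.218) = −5.690 N·m.
Net torque τ = 11.46 N·m.
α = τ/I = 11.46/0.9908 = 11.56 rad/s².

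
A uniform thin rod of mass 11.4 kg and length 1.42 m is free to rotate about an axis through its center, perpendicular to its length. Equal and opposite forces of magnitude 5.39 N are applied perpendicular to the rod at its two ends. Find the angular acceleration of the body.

I = (1/12)ML² = (1/12)(11.4)(1.42)² = 1.916 kg·m².
The couple gives τ = F·(L/2) + F·(L/2) = F L = (5.39)(1.42) = 7.654 N·m.
Newton's second law for rotation, τ = Iα, gives α = τ/I = 7.654/1.916 = 3.996 rad/s².

α ≈ 4.00 rad/s²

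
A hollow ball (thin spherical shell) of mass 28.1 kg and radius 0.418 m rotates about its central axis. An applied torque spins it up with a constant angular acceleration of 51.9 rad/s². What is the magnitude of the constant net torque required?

τ ≈ 170 N·m

I = (2/3)MR² = (2/3)(28.1)(0.418)² = 3.273 kg·m².
τ = Iα = (3.273)(51.90) = 169.9 N·m.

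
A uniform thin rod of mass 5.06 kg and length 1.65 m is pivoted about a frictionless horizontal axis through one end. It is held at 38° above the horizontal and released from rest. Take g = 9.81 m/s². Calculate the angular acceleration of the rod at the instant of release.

About the pivot, I = (1/3)ML² = (1/3)(5.06)(1.65)² = 4.592 kg·m².
The weight acts at the center, a distance L/2 = 0.8250 m from the pivot; τ = Mg(L/2) cos 38° = 32.27 N·m.
α = τ/I = 32.27/4.592 = 7.028 rad/s².
(Equivalently α = (3g/(2L)) cos 38° = 7.028 rad/s².)

α ≈ 7.03 rad/s²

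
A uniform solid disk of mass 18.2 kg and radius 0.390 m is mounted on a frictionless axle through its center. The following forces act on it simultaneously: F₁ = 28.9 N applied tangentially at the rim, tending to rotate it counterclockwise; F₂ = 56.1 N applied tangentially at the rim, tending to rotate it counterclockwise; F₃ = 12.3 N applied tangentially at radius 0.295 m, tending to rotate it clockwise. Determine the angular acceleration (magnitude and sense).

I = ½MR² = (1/2)(18.2)(0.390)² = 1.384 kg·m².
Taking counterclockwise as positive: τ₁ = +(28.9)(0.390) = +11.27 N·m; τ₂ = +(56.1)(0.390) = +21.88 N·m; τ₃ = −(12.3)(0.295) = −3.628 N·m.
Net torque τ = 29.52 N·m.
α = τ/I = 29.52/1.384 = 21.33 rad/s².

α ≈ 21.3 rad/s², counterclockwise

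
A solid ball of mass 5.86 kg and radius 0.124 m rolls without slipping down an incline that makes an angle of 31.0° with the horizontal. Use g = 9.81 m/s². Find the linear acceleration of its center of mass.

Translation along the incline: Mg sinθ − f = Ma.
Rotation about the center: fR = Iα with I = (2/5)MR². No-slip gives a = αR, so f = (I/R²)a = (2/5)M a.
Substituting: Mg sinθ = (1 + 0.4000)Ma, so a = g sinθ/(1 + 0.4000) = (9.81) sin 31.0° / 1.400 = 3.609 m/s².

a ≈ 3.61 m/s²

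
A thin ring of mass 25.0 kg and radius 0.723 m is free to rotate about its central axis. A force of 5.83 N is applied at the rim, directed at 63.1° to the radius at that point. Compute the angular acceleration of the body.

I = MR² = (25.0)(0.723)² = 13.07 kg·m².
Only the tangential component produces torque: τ = F R sinθ = (5.83)(0.723) sin 63.1° = 3.759 N·m.
From τ = Iα: α = 3.759/13.07 = 0.2876 rad/s².

α ≈ 0.288 rad/s²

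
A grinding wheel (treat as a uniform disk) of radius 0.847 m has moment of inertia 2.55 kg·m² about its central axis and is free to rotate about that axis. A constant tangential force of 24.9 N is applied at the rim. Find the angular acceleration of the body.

τ = F R = (24.9)(0.847) = 21.09 N·m.
Newton's second law for rotation, τ = Iα, gives α = τ/I = 21.09/2.550 = 8.271 rad/s².

α ≈ 8.27 rad/s²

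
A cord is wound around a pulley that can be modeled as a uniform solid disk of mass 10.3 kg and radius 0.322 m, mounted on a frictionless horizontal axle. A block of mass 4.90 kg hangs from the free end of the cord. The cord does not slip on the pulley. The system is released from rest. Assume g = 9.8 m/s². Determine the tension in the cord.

T ≈ 24.6 N

I = ½MR² = (1/2)(10.3)(0.322)² = 0.5340 kg·m².
Block: mg − T = ma. Pulley: TR = Iα. No-slip: a = αR, so T = (I/R²)a = 5.150·a.
Then mg = (m + 5.150)a, so a = (4.90)(9.8)/(4.90 + 5.150) = 4.778 m/s².
T = 5.150·a = 24.61 N.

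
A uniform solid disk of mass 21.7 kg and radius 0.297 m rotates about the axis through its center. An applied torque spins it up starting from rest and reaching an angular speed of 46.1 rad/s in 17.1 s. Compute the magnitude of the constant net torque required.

τ ≈ 2.58 N·m

I = ½MR² = (1/2)(21.7)(0.297)² = 0.9571 kg·m².
α = Δω/Δt = (46.1 − 0)/17.1 = 2.696 rad/s².
τ = Iα = (0.9571)(2.696) = 2.580 N·m.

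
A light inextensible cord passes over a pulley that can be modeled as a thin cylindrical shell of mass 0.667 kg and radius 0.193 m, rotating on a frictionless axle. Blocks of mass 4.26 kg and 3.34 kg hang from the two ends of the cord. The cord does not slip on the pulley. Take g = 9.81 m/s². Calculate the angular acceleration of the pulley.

I = MR² = (0.667)(0.193)² = 0.02485 kg·m².
Heavier block: m₁g − T₁ = m₁a. Lighter block: T₂ − m₂g = m₂a.
Pulley: (T₁ − T₂)R = Iα = I(a/R), so T₁ − T₂ = (I/R²)a = 1·M_p a = 0.6670·a.
Adding the three: (m₁ − m₂)g = (m₁ + m₂ + 0.6670)a, so a = (4.26 − 3.34)(9.81)/(4.26 + 3.34 + 0.6670) = 1.092 m/s².
α = a/R = 1.092/0.193 = 5.657 rad/s².

α ≈ 5.66 rad/s²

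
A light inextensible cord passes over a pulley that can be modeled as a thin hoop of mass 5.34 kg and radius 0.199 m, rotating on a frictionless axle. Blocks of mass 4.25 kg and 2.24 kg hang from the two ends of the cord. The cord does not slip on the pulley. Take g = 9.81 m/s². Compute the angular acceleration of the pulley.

I = MR² = (5.34)(0.199)² = 0.2115 kg·m².
Heavier block: m₁g − T₁ = m₁a. Lighter block: T₂ − m₂g = m₂a.
Pulley: (T₁ − T₂)R = Iα = I(a/R), so T₁ − T₂ = (I/R²)a = 1·M_p a = 5.340·a.
Adding the three: (m₁ − m₂)g = (m₁ + m₂ + 5.340)a, so a = (4.25 − 2.24)(9.81)/(4.25 + 2.24 + 5.340) = 1.667 m/s².
α = a/R = 1.667/0.199 = 8.376 rad/s².

α ≈ 8.38 rad/s²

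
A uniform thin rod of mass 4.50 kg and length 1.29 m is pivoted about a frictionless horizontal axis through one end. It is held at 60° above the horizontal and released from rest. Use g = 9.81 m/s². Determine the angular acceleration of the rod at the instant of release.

α ≈ 5.70 rad/s²

About the pivot, I = (1/3)ML² = (1/3)(4.50)(1.29)² = 2.496 kg·m².
The weight acts at the center, a distance L/2 = 0.6450 m from the pivot; τ = Mg(L/2) cos 60° = 14.24 N·m.
α = τ/I = 14.24/2.496 = 5.703 rad/s².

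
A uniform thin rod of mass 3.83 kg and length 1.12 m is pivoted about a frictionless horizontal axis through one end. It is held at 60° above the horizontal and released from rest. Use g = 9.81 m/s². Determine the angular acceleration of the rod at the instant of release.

α ≈ 6.57 rad/s²

About the pivot, I = (1/3)ML² = (1/3)(3.83)(1.12)² = 1.601 kg·m².
The weight acts at the center, a distance L/2 = 0.5600 m from the pivot; τ = Mg(L/2) cos 60° = 10.52 N·m.
α = τ/I = 10.52/1.601 = 6.569 rad/s².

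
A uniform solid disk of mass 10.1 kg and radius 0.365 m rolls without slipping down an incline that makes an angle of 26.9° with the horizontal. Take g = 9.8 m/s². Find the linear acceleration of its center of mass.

Translation along the incline: Mg sinθ − f = Ma.
Rotation about the center: fR = Iα with I = ½MR². No-slip gives a = αR, so f = (I/R²)a = (1/2)M a.
Substituting: Mg sinθ = (1 + 0.5000)Ma, so a = g sinθ/(1 + 0.5000) = (9.8) sin 26.9° / 1.500 = 2.956 m/s².

a ≈ 2.96 m/s²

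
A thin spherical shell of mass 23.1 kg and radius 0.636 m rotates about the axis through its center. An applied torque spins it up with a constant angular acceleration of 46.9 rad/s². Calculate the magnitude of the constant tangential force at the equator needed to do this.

I = (2/3)MR² = (2/3)(23.1)(0.636)² = 6.229 kg·m².
The required torque is τ = Iα = (6.229)(46.90) = 292.2 N·m.
A tangential force at the equator gives τ = FR, so F = τ/R = 292.2/0.636 = 459.4 N.

F ≈ 459 N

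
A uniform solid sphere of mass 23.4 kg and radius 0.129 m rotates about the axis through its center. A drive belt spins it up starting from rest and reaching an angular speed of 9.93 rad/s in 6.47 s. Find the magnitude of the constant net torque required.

I = (2/5)MR² = (2/5)(23.4)(0.129)² = 0.1558 kg·m².
α = Δω/Δt = (9.93 − 0)/6.47 = 1.535 rad/s².
τ = Iα = (0.1558)(1.535) = 0.2391 N·m.

τ ≈ 0.239 N·m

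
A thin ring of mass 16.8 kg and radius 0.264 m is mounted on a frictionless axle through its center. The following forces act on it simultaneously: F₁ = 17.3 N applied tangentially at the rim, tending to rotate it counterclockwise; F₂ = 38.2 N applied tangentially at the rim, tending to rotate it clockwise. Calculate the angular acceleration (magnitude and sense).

α ≈ 4.71 rad/s², clockwise

I = MR² = (16.8)(0.264)² = 1.171 kg·m².
Taking counterclockwise as positive: τ₁ = +(17.3)(0.264) = +4.567 N·m; τ₂ = −(38.2)(0.264) = −10.08 N·m.
Net torque τ = -5.518 N·m.
α = τ/I = -5.518/1.171 = -4.712 rad/s².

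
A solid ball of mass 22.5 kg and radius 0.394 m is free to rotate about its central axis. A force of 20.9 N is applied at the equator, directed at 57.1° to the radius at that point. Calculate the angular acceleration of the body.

α ≈ 4.95 rad/s²

I = (2/5)MR² = (2/5)(22.5)(0.394)² = 1.397 kg·m².
Only the tangential component produces torque: τ = F R sinθ = (20.9)(0.394) sin 57.1° = 6.914 N·m.
From τ = Iα: α = 6.914/1.397 = 4.949 rad/s².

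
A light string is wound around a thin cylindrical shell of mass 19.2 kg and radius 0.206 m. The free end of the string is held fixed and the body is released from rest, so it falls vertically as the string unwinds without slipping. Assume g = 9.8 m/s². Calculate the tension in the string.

T ≈ 94.1 N

Translation: Mg − T = Ma. Rotation about the center: TR = Iα with I = MR².
With a = αR: T = (I/R²)a = M a, so Mg = (1 + 1.000)Ma.
a = g/(1 + 1.000) = 9.8/2.000 = 4.900 m/s².
T = 1.000·M·a = (1.000)(19.2)(4.900) = 94.08 N.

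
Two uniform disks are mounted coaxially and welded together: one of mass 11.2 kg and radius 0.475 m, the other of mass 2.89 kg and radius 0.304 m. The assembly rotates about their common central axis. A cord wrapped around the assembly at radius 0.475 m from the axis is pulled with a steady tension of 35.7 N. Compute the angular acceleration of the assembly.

α ≈ 12.1 rad/s²

I = ½M₁R₁² + ½M₂R₂² = ½(11.2)(0.475)² + ½(2.89)(0.304)² = 1.397 kg·m².
τ = F r = (35.7)(0.475) = 16.96 N·m.
α = τ/I = 16.96/1.397 = 12.14 rad/s².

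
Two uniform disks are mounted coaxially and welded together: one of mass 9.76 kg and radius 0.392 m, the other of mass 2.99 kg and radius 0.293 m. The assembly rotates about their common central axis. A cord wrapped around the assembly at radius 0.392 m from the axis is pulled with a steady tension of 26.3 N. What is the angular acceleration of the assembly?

I = ½M₁R₁² + ½M₂R₂² = ½(9.76)(0.392)² + ½(2.99)(0.293)² = 0.8782 kg·m².
τ = F r = (26.3)(0.392) = 10.31 N·m.
α = τ/I = 10.31/0.8782 = 11.74 rad/s².

α ≈ 11.7 rad/s²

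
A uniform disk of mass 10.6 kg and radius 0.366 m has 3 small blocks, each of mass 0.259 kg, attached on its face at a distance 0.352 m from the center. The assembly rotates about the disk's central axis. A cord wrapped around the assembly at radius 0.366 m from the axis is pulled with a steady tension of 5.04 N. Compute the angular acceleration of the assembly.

I_disk = ½MR² = ½(10.6)(0.366)² = 0.7100 kg·m².
I_blocks = 3·m·r² = 3(0.259)(0.352)² = 0.09627 kg·m².
Total I = 0.8062 kg·m².
τ = F r = (5.04)(0.366) = 1.845 N·m.
α = τ/I = 1.845/0.8062 = 2.288 rad/s².

α ≈ 2.29 rad/s²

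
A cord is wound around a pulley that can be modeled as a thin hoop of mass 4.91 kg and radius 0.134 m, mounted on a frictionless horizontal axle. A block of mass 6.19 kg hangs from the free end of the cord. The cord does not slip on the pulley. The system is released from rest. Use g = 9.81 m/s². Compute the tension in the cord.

I = MR² = (4.91)(0.134)² = 0.08816 kg·m².
Block: mg − T = ma. Pulley: TR = Iα. No-slip: a = αR, so T = (I/R²)a = 4.910·a.
Then mg = (m + 4.910)a, so a = (6.19)(9.81)/(6.19 + 4.910) = 5.471 m/s².
T = 4.910·a = 26.86 N.

T ≈ 26.9 N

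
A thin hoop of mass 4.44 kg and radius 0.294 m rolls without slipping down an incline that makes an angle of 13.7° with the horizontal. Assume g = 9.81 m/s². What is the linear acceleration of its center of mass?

Translation along the incline: Mg sinθ − f = Ma.
Rotation about the center: fR = Iα with I = MR². No-slip gives a = αR, so f = (I/R²)a = M a.
Substituting: Mg sinθ = (1 + 1.000)Ma, so a = g sinθ/(1 + 1.000) = (9.81) sin 13.7° / 2.000 = 1.162 m/s².

a ≈ 1.16 m/s²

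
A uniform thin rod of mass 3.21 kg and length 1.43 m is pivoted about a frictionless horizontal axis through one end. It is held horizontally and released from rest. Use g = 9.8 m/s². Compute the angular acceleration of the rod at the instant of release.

About the pivot, I = (1/3)ML² = (1/3)(3.21)(1.43)² = 2.188 kg·m².
The weight acts at the center, a distance L/2 = 0.7150 m from the pivot; τ = Mg(L/2) = 22.49 N·m.
α = τ/I = 22.49/2.188 = 10.28 rad/s².
(Equivalently α = (3g/(2L)) = 10.28 rad/s².)

α ≈ 10.3 rad/s²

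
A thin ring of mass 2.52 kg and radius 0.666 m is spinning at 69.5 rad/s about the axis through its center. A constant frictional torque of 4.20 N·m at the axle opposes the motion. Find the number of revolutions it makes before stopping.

≈ 102 revolutions

I = MR² = (2.52)(0.666)² = 1.118 kg·m².
The net torque has magnitude 4.20 N·m, opposing ω.
|α| = τ/I = 4.200/1.118 = 3.758 rad/s² (deceleration).
ω² = ω₀² − 2|α|θ with ω = 0 ⇒ θ = ω₀²/(2|α|) = 642.7 rad = 102.3 rev.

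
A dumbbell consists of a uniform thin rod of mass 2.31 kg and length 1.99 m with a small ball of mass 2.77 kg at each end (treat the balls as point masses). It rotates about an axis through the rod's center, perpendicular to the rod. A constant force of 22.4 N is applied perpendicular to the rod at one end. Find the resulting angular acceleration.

I_rod = (1/12)ML² = (1/12)(2.31)(1.99)² = 0.7623 kg·m².
I_balls = 2·m·(L/2)² = 2(2.77)(0.9950)² = 5.485 kg·m².
Total I = 6.247 kg·m².
τ = F·(L/2) = (22.4)(0.995) = 22.29 N·m.
α = τ/I = 22.29/6.247 = 3.568 rad/s².

α ≈ 3.57 rad/s²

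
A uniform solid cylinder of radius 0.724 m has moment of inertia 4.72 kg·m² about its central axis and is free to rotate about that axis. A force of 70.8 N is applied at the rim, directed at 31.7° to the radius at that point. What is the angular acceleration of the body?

α ≈ 5.71 rad/s²

Only the tangential component produces torque: τ = F R sinθ = (70.8)(0.724) sin 31.7° = 26.94 N·m.
Newton's second law for rotation, τ = Iα, gives α = τ/I = 26.94/4.720 = 5.707 rad/s².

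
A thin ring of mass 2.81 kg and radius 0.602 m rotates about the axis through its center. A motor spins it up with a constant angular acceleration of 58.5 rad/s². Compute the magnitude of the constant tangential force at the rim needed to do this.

I = MR² = (2.81)(0.602)² = 1.018 kg·m².
The required torque is τ = Iα = (1.018)(58.50) = 59.57 N·m.
A tangential force at the rim gives τ = FR, so F = τ/R = 59.57/0.602 = 98.96 N.

F ≈ 99.0 N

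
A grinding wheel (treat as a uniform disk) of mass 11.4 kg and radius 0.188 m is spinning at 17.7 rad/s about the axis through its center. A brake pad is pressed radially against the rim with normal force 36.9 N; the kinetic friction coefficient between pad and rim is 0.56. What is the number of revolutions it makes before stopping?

I = ½MR² = (1/2)(11.4)(0.188)² = 0.2015 kg·m².
Friction force f = μN = (0.56)(36.9) = 20.66 N at the rim; torque magnitude τ = fR = 3.885 N·m, opposing ω.
|α| = τ/I = 3.885/0.2015 = 19.28 rad/s² (deceleration).
ω² = ω₀² − 2|α|θ with ω = 0 ⇒ θ = ω₀²/(2|α|) = 8.123 rad = 1.293 rev.

≈ 1.29 revolutions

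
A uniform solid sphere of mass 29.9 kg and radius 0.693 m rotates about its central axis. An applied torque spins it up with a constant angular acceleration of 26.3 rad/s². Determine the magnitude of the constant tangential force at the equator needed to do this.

I = (2/5)MR² = (2/5)(29.9)(0.693)² = 5.744 kg·m².
The required torque is τ = Iα = (5.744)(26.30) = 151.1 N·m.
A tangential force at the equator gives τ = FR, so F = τ/R = 151.1/0.693 = 218.0 N.

F ≈ 218 N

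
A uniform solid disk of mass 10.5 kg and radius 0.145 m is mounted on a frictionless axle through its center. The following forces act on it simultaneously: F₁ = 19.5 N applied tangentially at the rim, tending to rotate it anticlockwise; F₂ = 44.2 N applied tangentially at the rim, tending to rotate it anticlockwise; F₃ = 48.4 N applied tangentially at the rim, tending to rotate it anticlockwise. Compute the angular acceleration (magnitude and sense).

I = ½MR² = (1/2)(10.5)(0.145)² = 0.1104 kg·m².
Taking anticlockwise as positive: τ₁ = +(19.5)(0.145) = +2.827 N·m; τ₂ = +(44.2)(0.145) = +6.409 N·m; τ₃ = +(48.4)(0.145) = +7.018 N·m.
Net torque τ = 16.25 N·m.
α = τ/I = 16.25/0.1104 = 147.3 rad/s².

α ≈ 147 rad/s², anticlockwise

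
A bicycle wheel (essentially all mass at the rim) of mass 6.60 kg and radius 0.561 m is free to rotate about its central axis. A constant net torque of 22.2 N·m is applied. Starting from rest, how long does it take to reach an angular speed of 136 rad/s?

I = MR² = (6.60)(0.561)² = 2.077 kg·m².
α = τ/I = 22.2/2.077 = 10.69 rad/s².
ω = αt ⇒ t = ω/α = 136/10.69 = 12.72 s.

t ≈ 12.7 s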